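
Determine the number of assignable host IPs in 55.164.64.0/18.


Host bits = 32 - 18 = 14
Total addresses = 2^14 = 16384
Usable = total - 2 (network and broadcast)
Usable hosts: 16382


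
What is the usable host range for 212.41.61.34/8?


Network: 212.0.0.0
Broadcast: 212.255.255.255
First usable = network + 1
Last usable = broadcast - 1
Range: 212.0.0.1 to 212.255.255.254


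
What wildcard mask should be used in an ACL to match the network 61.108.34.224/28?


Subnet mask: 255.255.255.240
Wildcard = 255.255.255.255 - subnet mask
255 - 255 = 0
255 - 255 = 0
255 - 255 = 0
255 - 240 = 15
Wildcard: 0.0.0.15


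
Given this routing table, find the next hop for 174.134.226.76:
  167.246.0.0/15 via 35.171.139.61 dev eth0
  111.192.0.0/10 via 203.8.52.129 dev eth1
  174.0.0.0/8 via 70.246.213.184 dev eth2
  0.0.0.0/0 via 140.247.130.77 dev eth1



Longest prefix match for 174.134.226.76:
  /15 167.246.0.0: no
  /10 111.192.0.0: no
  /8 174.0.0.0: MATCH
  /0 0.0.0.0: MATCH
Selected: next-hop 70.246.213.184 via eth2 (matched /8)


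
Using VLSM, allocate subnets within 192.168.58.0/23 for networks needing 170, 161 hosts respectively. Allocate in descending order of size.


170 hosts -> /24 (254 usable): 192.168.58.0/24
161 hosts -> /24 (254 usable): 192.168.59.0/24
Allocation: 192.168.58.0/24 (170 hosts, 254 usable); 192.168.59.0/24 (161 hosts, 254 usable)


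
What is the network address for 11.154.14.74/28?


IP:   00001011.10011010.00001110.01001010
Mask: 11111111.11111111.11111111.11110000
AND operation:
Net:  00001011.10011010.00001110.01000000
Network: 11.154.14.64/28


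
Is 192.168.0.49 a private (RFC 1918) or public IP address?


RFC 1918 private ranges:
  10.0.0.0/8 (10.0.0.0 - 10.255.255.255)
  172.16.0.0/12 (172.16.0.0 - 172.31.255.255)
  192.168.0.0/16 (192.168.0.0 - 192.168.255.255)
Private (in 192.168.0.0/16)


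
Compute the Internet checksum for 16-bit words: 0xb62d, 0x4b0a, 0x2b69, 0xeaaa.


Sum all words (with carry folding):
+ 0xb62d = 0xb62d
+ 0x4b0a = 0x0138
+ 0x2b69 = 0x2ca1
+ 0xeaaa = 0x174c
One's complement: ~0x174c
Checksum = 0xe8b3


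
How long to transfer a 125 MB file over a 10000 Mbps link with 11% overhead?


Effective throughput = 10000 * (1 - 11/100) = 8900 Mbps
File size in Mb = 125 * 8 = 1000 Mb
Time = 1000 / 8900
Time = 0.1124 seconds


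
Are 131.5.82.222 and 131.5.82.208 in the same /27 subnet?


Mask: 255.255.255.224
131.5.82.222 AND mask = 131.5.82.192
131.5.82.208 AND mask = 131.5.82.192
Yes, same subnet (131.5.82.192)


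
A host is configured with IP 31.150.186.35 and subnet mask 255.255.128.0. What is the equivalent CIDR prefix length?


Binary: 11111111.11111111.10000000.00000000
Count leading 1s
Prefix: /17


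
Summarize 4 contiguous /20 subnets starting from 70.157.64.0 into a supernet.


Original prefix: /20
Number of subnets: 4 = 2^2
New prefix = 20 - 2 = 18
Supernet: 70.157.64.0/18


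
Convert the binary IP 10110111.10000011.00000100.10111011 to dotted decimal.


10110111 = 183
10000011 = 131
00000100 = 4
10111011 = 187
IP: 183.131.4.187


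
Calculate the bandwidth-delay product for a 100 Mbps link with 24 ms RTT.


BDP = bandwidth * RTT
= 100 Mbps * 24 ms
= 100 * 1e6 * 24 / 1000 bits
= 2400000 bits
= 300000 bytes
= 292.9688 KB
BDP = 2400000 bits (300000 bytes)


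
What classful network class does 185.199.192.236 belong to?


First octet: 185
Binary: 10111001
10xxxxxx -> Class B (128-191)
Class B, default mask 255.255.0.0 (/16)


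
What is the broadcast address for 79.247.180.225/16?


Network: 79.247.0.0/16
Host bits = 16
Set all host bits to 1:
Broadcast: 79.247.255.255


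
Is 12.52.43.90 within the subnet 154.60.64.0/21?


Subnet network: 154.60.64.0
Test IP AND mask: 12.52.40.0
No, 12.52.43.90 is not in 154.60.64.0/21


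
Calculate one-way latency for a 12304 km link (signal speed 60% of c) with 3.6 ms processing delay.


Speed = 0.6 * 3e5 km/s = 180000 km/s
Propagation delay = 12304 / 180000 = 0.0684 s = 68.3556 ms
Processing delay = 3.6 ms
Total one-way latency = 71.9556 ms


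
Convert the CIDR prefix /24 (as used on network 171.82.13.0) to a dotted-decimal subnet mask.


/24 means 24 network bits, 8 host bits
Binary: 11111111111111111111111100000000
Mask: 255.255.255.0


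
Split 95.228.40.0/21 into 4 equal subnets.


New prefix = 21 + 2 = 23
Each subnet has 512 addresses
  95.228.40.0/23
  95.228.42.0/23
  95.228.44.0/23
  95.228.46.0/23
Subnets: 95.228.40.0/23, 95.228.42.0/23, 95.228.44.0/23, 95.228.46.0/23


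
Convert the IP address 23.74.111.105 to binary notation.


23 = 00010111
74 = 01001010
111 = 01101111
105 = 01101001
Binary: 00010111.01001010.01101111.01101001


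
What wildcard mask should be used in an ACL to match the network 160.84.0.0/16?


Subnet mask: 255.255.0.0
Wildcard = 255.255.255.255 - subnet mask
255 - 255 = 0
255 - 255 = 0
255 - 0 = 255
255 - 0 = 255
Wildcard: 0.0.255.255


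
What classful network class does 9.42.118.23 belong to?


First octet: 9
Binary: 00001001
0xxxxxxx -> Class A (1-126)
Class A, default mask 255.0.0.0 (/8)


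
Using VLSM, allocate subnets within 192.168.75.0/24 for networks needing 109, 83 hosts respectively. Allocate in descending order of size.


109 hosts -> /25 (126 usable): 192.168.75.0/25
83 hosts -> /25 (126 usable): 192.168.75.128/25
Allocation: 192.168.75.0/25 (109 hosts, 126 usable); 192.168.75.128/25 (83 hosts, 126 usable)


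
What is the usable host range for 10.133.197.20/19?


Network: 10.133.192.0
Broadcast: 10.133.223.255
First usable = network + 1
Last usable = broadcast - 1
Range: 10.133.192.1 to 10.133.223.254


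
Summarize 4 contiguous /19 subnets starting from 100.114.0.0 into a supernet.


Original prefix: /19
Number of subnets: 4 = 2^2
New prefix = 19 - 2 = 17
Supernet: 100.114.0.0/17


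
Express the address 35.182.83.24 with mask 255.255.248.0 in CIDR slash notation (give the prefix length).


Binary: 11111111.11111111.11111000.00000000
Count leading 1s
Prefix: /21


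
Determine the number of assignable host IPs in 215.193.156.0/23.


Host bits = 32 - 23 = 9
Total addresses = 2^9 = 512
Usable = total - 2 (network and broadcast)
Usable hosts: 510


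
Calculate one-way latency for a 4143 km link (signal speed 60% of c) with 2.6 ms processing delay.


Speed = 0.6 * 3e5 km/s = 180000 km/s
Propagation delay = 4143 / 180000 = 0.023 s = 23.0167 ms
Processing delay = 2.6 ms
Total one-way latency = 25.6167 ms


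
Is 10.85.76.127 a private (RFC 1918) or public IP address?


RFC 1918 private ranges:
  10.0.0.0/8 (10.0.0.0 - 10.255.255.255)
  172.16.0.0/12 (172.16.0.0 - 172.31.255.255)
  192.168.0.0/16 (192.168.0.0 - 192.168.255.255)
Private (in 10.0.0.0/8)


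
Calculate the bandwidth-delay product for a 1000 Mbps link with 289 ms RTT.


BDP = bandwidth * RTT
= 1000 Mbps * 289 ms
= 1000 * 1e6 * 289 / 1000 bits
= 289000000 bits
= 36125000 bytes
= 35278.3203 KB
BDP = 289000000 bits (36125000 bytes)


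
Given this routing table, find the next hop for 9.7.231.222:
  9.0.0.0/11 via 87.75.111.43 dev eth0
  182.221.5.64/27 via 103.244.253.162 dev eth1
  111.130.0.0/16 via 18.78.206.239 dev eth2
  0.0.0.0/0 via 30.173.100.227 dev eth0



Longest prefix match for 9.7.231.222:
  /11 9.0.0.0: MATCH
  /27 182.221.5.64: no
  /16 111.130.0.0: no
  /0 0.0.0.0: MATCH
Selected: next-hop 87.75.111.43 via eth0 (matched /11)


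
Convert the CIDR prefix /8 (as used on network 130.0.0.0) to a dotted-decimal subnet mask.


/8 means 8 network bits, 24 host bits
Binary: 11111111000000000000000000000000
Mask: 255.0.0.0


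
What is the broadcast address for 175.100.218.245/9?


Network: 175.0.0.0/9
Host bits = 23
Set all host bits to 1:
Broadcast: 175.127.255.255


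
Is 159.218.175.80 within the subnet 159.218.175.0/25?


Subnet network: 159.218.175.0
Test IP AND mask: 159.218.175.0
Yes, 159.218.175.80 is in 159.218.175.0/25


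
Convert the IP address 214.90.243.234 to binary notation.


214 = 11010110
90 = 01011010
243 = 11110011
234 = 11101010
Binary: 11010110.01011010.11110011.11101010


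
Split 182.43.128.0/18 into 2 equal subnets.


New prefix = 18 + 1 = 19
Each subnet has 8192 addresses
  182.43.128.0/19
  182.43.160.0/19
Subnets: 182.43.128.0/19, 182.43.160.0/19


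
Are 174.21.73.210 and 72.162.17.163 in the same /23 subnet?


Mask: 255.255.254.0
174.21.73.210 AND mask = 174.21.72.0
72.162.17.163 AND mask = 72.162.16.0
No, different subnets (174.21.72.0 vs 72.162.16.0)


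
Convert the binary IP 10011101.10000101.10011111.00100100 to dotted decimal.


10011101 = 157
10000101 = 133
10011111 = 159
00100100 = 36
IP: 157.133.159.36


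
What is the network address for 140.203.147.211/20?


IP:   10001100.11001011.10010011.11010011
Mask: 11111111.11111111.11110000.00000000
AND operation:
Net:  10001100.11001011.10010000.00000000
Network: 140.203.144.0/20


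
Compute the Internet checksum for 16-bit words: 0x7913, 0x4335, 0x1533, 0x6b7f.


Sum all words (with carry folding):
+ 0x7913 = 0x7913
+ 0x4335 = 0xbc48
+ 0x1533 = 0xd17b
+ 0x6b7f = 0x3cfb
One's complement: ~0x3cfb
Checksum = 0xc304


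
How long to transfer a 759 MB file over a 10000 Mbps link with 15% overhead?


Effective throughput = 10000 * (1 - 15/100) = 8500 Mbps
File size in Mb = 759 * 8 = 6072 Mb
Time = 6072 / 8500
Time = 0.7144 seconds


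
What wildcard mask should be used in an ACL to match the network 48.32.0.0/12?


Subnet mask: 255.240.0.0
Wildcard = 255.255.255.255 - subnet mask
255 - 255 = 0
255 - 240 = 15
255 - 0 = 255
255 - 0 = 255
Wildcard: 0.15.255.255


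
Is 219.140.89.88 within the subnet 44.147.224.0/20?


Subnet network: 44.147.224.0
Test IP AND mask: 219.140.80.0
No, 219.140.89.88 is not in 44.147.224.0/20


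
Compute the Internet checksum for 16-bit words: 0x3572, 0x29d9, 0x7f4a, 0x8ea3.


Sum all words (with carry folding):
+ 0x3572 = 0x3572
+ 0x29d9 = 0x5f4b
+ 0x7f4a = 0xde95
+ 0x8ea3 = 0x6d39
One's complement: ~0x6d39
Checksum = 0x92c6


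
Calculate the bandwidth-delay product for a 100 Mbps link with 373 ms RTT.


BDP = bandwidth * RTT
= 100 Mbps * 373 ms
= 100 * 1e6 * 373 / 1000 bits
= 37300000 bits
= 4662500 bytes
= 4553.2227 KB
BDP = 37300000 bits (4662500 bytes)


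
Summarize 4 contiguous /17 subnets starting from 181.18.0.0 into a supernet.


Original prefix: /17
Number of subnets: 4 = 2^2
New prefix = 17 - 2 = 15
Supernet: 181.18.0.0/15


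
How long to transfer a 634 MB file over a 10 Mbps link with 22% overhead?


Effective throughput = 10 * (1 - 22/100) = 7.8 Mbps
File size in Mb = 634 * 8 = 5072 Mb
Time = 5072 / 7.8
Time = 650.2564 seconds


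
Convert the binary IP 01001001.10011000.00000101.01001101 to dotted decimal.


01001001 = 73
10011000 = 152
00000101 = 5
01001101 = 77
IP: 73.152.5.77


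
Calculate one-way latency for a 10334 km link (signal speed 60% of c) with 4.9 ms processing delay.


Speed = 0.6 * 3e5 km/s = 180000 km/s
Propagation delay = 10334 / 180000 = 0.0574 s = 57.4111 ms
Processing delay = 4.9 ms
Total one-way latency = 62.3111 ms


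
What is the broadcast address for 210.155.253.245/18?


Network: 210.155.192.0/18
Host bits = 14
Set all host bits to 1:
Broadcast: 210.155.255.255


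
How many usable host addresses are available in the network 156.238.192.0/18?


Host bits = 32 - 18 = 14
Total addresses = 2^14 = 16384
Usable = total - 2 (network and broadcast)
Usable hosts: 16382


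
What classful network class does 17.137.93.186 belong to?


First octet: 17
Binary: 00010001
0xxxxxxx -> Class A (1-126)
Class A, default mask 255.0.0.0 (/8)


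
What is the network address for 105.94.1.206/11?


IP:   01101001.01011110.00000001.11001110
Mask: 11111111.11100000.00000000.00000000
AND operation:
Net:  01101001.01000000.00000000.00000000
Network: 105.64.0.0/11


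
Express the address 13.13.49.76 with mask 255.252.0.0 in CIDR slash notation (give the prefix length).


Binary: 11111111.11111100.00000000.00000000
Count leading 1s
Prefix: /14


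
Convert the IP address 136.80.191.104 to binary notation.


136 = 10001000
80 = 01010000
191 = 10111111
104 = 01101000
Binary: 10001000.01010000.10111111.01101000


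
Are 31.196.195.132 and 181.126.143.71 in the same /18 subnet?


Mask: 255.255.192.0
31.196.195.132 AND mask = 31.196.192.0
181.126.143.71 AND mask = 181.126.128.0
No, different subnets (31.196.192.0 vs 181.126.128.0)


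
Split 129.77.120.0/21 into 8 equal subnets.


New prefix = 21 + 3 = 24
Each subnet has 256 addresses
  129.77.120.0/24
  129.77.121.0/24
  129.77.122.0/24
  129.77.123.0/24
  129.77.124.0/24
  129.77.125.0/24
  129.77.126.0/24
  129.77.127.0/24
Subnets: 129.77.120.0/24, 129.77.121.0/24, 129.77.122.0/24, 129.77.123.0/24, 129.77.124.0/24, 129.77.125.0/24, 129.77.126.0/24, 129.77.127.0/24


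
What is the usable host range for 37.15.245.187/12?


Network: 37.0.0.0
Broadcast: 37.15.255.255
First usable = network + 1
Last usable = broadcast - 1
Range: 37.0.0.1 to 37.15.255.254


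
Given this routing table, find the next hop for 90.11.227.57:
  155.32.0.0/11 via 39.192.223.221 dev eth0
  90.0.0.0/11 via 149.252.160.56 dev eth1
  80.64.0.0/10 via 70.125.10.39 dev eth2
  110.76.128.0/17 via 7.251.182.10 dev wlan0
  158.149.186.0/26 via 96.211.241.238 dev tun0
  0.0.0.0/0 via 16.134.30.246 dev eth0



Longest prefix match for 90.11.227.57:
  /11 155.32.0.0: no
  /11 90.0.0.0: MATCH
  /10 80.64.0.0: no
  /17 110.76.128.0: no
  /26 158.149.186.0: no
  /0 0.0.0.0: MATCH
Selected: next-hop 149.252.160.56 via eth1 (matched /11)


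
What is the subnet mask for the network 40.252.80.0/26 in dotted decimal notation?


/26 means 26 network bits, 6 host bits
Binary: 11111111111111111111111111000000
Mask: 255.255.255.192


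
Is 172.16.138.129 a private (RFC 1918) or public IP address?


RFC 1918 private ranges:
  10.0.0.0/8 (10.0.0.0 - 10.255.255.255)
  172.16.0.0/12 (172.16.0.0 - 172.31.255.255)
  192.168.0.0/16 (192.168.0.0 - 192.168.255.255)
Private (in 172.16.0.0/12)


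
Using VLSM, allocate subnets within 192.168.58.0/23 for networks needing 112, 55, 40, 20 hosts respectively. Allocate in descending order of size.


112 hosts -> /25 (126 usable): 192.168.58.0/25
55 hosts -> /26 (62 usable): 192.168.58.128/26
40 hosts -> /26 (62 usable): 192.168.58.192/26
20 hosts -> /27 (30 usable): 192.168.59.0/27
Allocation: 192.168.58.0/25 (112 hosts, 126 usable); 192.168.58.128/26 (55 hosts, 62 usable); 192.168.58.192/26 (40 hosts, 62 usable); 192.168.59.0/27 (20 hosts, 30 usable)


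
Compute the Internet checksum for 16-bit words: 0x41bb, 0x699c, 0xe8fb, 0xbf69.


Sum all words (with carry folding):
+ 0x41bb = 0x41bb
+ 0x699c = 0xab57
+ 0xe8fb = 0x9453
+ 0xbf69 = 0x53bd
One's complement: ~0x53bd
Checksum = 0xac42


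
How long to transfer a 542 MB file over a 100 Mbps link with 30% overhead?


Effective throughput = 100 * (1 - 30/100) = 70 Mbps
File size in Mb = 542 * 8 = 4336 Mb
Time = 4336 / 70
Time = 61.9429 seconds


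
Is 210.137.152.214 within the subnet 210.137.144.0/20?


Subnet network: 210.137.144.0
Test IP AND mask: 210.137.144.0
Yes, 210.137.152.214 is in 210.137.144.0/20


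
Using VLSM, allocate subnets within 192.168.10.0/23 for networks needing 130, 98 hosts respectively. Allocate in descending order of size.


130 hosts -> /24 (254 usable): 192.168.10.0/24
98 hosts -> /25 (126 usable): 192.168.11.0/25
Allocation: 192.168.10.0/24 (130 hosts, 254 usable); 192.168.11.0/25 (98 hosts, 126 usable)


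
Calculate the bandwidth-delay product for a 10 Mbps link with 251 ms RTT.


BDP = bandwidth * RTT
= 10 Mbps * 251 ms
= 10 * 1e6 * 251 / 1000 bits
= 2510000 bits
= 313750 bytes
= 306.3965 KB
BDP = 2510000 bits (313750 bytes)


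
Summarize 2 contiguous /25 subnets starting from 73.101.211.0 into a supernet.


Original prefix: /25
Number of subnets: 2 = 2^1
New prefix = 25 - 1 = 24
Supernet: 73.101.211.0/24


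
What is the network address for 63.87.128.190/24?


IP:   00111111.01010111.10000000.10111110
Mask: 11111111.11111111.11111111.00000000
AND operation:
Net:  00111111.01010111.10000000.00000000
Network: 63.87.128.0/24


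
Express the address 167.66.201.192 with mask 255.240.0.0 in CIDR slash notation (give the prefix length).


Binary: 11111111.11110000.00000000.00000000
Count leading 1s
Prefix: /12


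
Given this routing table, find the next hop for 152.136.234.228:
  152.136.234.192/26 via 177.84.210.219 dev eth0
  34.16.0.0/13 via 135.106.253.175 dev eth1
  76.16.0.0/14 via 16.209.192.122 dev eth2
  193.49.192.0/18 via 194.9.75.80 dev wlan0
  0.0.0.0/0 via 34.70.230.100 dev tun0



Longest prefix match for 152.136.234.228:
  /26 152.136.234.192: MATCH
  /13 34.16.0.0: no
  /14 76.16.0.0: no
  /18 193.49.192.0: no
  /0 0.0.0.0: MATCH
Selected: next-hop 177.84.210.219 via eth0 (matched /26)


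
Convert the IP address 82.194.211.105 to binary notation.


82 = 01010010
194 = 11000010
211 = 11010011
105 = 01101001
Binary: 01010010.11000010.11010011.01101001


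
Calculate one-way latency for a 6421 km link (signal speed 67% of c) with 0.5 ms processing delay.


Speed = 0.67 * 3e5 km/s = 201000 km/s
Propagation delay = 6421 / 201000 = 0.0319 s = 31.9453 ms
Processing delay = 0.5 ms
Total one-way latency = 32.4453 ms


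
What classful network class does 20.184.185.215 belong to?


First octet: 20
Binary: 00010100
0xxxxxxx -> Class A (1-126)
Class A, default mask 255.0.0.0 (/8)


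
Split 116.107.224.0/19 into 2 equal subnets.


New prefix = 19 + 1 = 20
Each subnet has 4096 addresses
  116.107.224.0/20
  116.107.240.0/20
Subnets: 116.107.224.0/20, 116.107.240.0/20


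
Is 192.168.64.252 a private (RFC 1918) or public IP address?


RFC 1918 private ranges:
  10.0.0.0/8 (10.0.0.0 - 10.255.255.255)
  172.16.0.0/12 (172.16.0.0 - 172.31.255.255)
  192.168.0.0/16 (192.168.0.0 - 192.168.255.255)
Private (in 192.168.0.0/16)


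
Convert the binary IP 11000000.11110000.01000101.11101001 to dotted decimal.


11000000 = 192
11110000 = 240
01000101 = 69
11101001 = 233
IP: 192.240.69.233


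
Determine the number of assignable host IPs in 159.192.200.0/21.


Host bits = 32 - 21 = 11
Total addresses = 2^11 = 2048
Usable = total - 2 (network and broadcast)
Usable hosts: 2046


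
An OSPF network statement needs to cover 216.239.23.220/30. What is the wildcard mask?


Subnet mask: 255.255.255.252
Wildcard = 255.255.255.255 - subnet mask
255 - 255 = 0
255 - 255 = 0
255 - 255 = 0
255 - 252 = 3
Wildcard: 0.0.0.3


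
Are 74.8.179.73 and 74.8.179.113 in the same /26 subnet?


Mask: 255.255.255.192
74.8.179.73 AND mask = 74.8.179.64
74.8.179.113 AND mask = 74.8.179.64
Yes, same subnet (74.8.179.64)


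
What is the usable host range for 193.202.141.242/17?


Network: 193.202.128.0
Broadcast: 193.202.255.255
First usable = network + 1
Last usable = broadcast - 1
Range: 193.202.128.1 to 193.202.255.254


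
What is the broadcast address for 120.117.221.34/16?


Network: 120.117.0.0/16
Host bits = 16
Set all host bits to 1:
Broadcast: 120.117.255.255


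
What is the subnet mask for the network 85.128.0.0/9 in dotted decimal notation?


/9 means 9 network bits, 23 host bits
Binary: 11111111100000000000000000000000
Mask: 255.128.0.0


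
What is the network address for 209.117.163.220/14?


IP:   11010001.01110101.10100011.11011100
Mask: 11111111.11111100.00000000.00000000
AND operation:
Net:  11010001.01110100.00000000.00000000
Network: 209.116.0.0/14


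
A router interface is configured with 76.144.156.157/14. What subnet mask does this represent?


/14 means 14 network bits, 18 host bits
Binary: 11111111111111000000000000000000
Mask: 255.252.0.0


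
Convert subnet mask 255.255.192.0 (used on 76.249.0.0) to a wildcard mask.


Subnet mask: 255.255.192.0
Wildcard = 255.255.255.255 - subnet mask
255 - 255 = 0
255 - 255 = 0
255 - 192 = 63
255 - 0 = 255
Wildcard: 0.0.63.255


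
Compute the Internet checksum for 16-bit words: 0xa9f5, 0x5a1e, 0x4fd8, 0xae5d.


Sum all words (with carry folding):
+ 0xa9f5 = 0xa9f5
+ 0x5a1e = 0x0414
+ 0x4fd8 = 0x53ec
+ 0xae5d = 0x024a
One's complement: ~0x024a
Checksum = 0xfdb5


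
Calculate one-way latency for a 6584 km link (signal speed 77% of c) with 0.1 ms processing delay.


Speed = 0.77 * 3e5 km/s = 231000 km/s
Propagation delay = 6584 / 231000 = 0.0285 s = 28.5022 ms
Processing delay = 0.1 ms
Total one-way latency = 28.6022 ms


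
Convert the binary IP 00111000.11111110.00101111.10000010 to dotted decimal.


00111000 = 56
11111110 = 254
00101111 = 47
10000010 = 130
IP: 56.254.47.130


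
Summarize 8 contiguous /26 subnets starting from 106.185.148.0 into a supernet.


Original prefix: /26
Number of subnets: 8 = 2^3
New prefix = 26 - 3 = 23
Supernet: 106.185.148.0/23


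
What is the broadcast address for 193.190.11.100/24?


Network: 193.190.11.0/24
Host bits = 8
Set all host bits to 1:
Broadcast: 193.190.11.255


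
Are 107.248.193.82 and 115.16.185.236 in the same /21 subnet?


Mask: 255.255.248.0
107.248.193.82 AND mask = 107.248.192.0
115.16.185.236 AND mask = 115.16.184.0
No, different subnets (107.248.192.0 vs 115.16.184.0)


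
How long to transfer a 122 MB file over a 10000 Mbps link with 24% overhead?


Effective throughput = 10000 * (1 - 24/100) = 7600 Mbps
File size in Mb = 122 * 8 = 976 Mb
Time = 976 / 7600
Time = 0.1284 seconds


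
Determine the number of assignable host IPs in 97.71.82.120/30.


Host bits = 32 - 30 = 2
Total addresses = 2^2 = 4
Usable = total - 2 (network and broadcast)
Usable hosts: 2


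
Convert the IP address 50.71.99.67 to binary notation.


50 = 00110010
71 = 01000111
99 = 01100011
67 = 01000011
Binary: 00110010.01000111.01100011.01000011


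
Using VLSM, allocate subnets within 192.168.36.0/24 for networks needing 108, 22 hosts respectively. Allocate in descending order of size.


108 hosts -> /25 (126 usable): 192.168.36.0/25
22 hosts -> /27 (30 usable): 192.168.36.128/27
Allocation: 192.168.36.0/25 (108 hosts, 126 usable); 192.168.36.128/27 (22 hosts, 30 usable)


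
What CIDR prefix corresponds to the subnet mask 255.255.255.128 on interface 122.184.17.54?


Binary: 11111111.11111111.11111111.10000000
Count leading 1s
Prefix: /25


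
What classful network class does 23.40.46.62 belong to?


First octet: 23
Binary: 00010111
0xxxxxxx -> Class A (1-126)
Class A, default mask 255.0.0.0 (/8)


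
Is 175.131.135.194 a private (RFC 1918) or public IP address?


RFC 1918 private ranges:
  10.0.0.0/8 (10.0.0.0 - 10.255.255.255)
  172.16.0.0/12 (172.16.0.0 - 172.31.255.255)
  192.168.0.0/16 (192.168.0.0 - 192.168.255.255)
Public (not in any RFC 1918 range)


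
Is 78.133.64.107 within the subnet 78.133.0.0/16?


Subnet network: 78.133.0.0
Test IP AND mask: 78.133.0.0
Yes, 78.133.64.107 is in 78.133.0.0/16


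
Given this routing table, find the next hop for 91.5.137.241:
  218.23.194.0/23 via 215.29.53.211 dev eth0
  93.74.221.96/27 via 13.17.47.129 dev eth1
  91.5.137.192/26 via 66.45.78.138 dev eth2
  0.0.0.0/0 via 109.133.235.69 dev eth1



Longest prefix match for 91.5.137.241:
  /23 218.23.194.0: no
  /27 93.74.221.96: no
  /26 91.5.137.192: MATCH
  /0 0.0.0.0: MATCH
Selected: next-hop 66.45.78.138 via eth2 (matched /26)


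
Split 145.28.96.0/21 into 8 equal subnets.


New prefix = 21 + 3 = 24
Each subnet has 256 addresses
  145.28.96.0/24
  145.28.97.0/24
  145.28.98.0/24
  145.28.99.0/24
  145.28.100.0/24
  145.28.101.0/24
  145.28.102.0/24
  145.28.103.0/24
Subnets: 145.28.96.0/24, 145.28.97.0/24, 145.28.98.0/24, 145.28.99.0/24, 145.28.100.0/24, 145.28.101.0/24, 145.28.102.0/24, 145.28.103.0/24


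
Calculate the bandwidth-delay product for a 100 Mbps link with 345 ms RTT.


BDP = bandwidth * RTT
= 100 Mbps * 345 ms
= 100 * 1e6 * 345 / 1000 bits
= 34500000 bits
= 4312500 bytes
= 4211.4258 KB
BDP = 34500000 bits (4312500 bytes)


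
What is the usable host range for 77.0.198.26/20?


Network: 77.0.192.0
Broadcast: 77.0.207.255
First usable = network + 1
Last usable = broadcast - 1
Range: 77.0.192.1 to 77.0.207.254


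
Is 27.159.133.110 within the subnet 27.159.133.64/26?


Subnet network: 27.159.133.64
Test IP AND mask: 27.159.133.64
Yes, 27.159.133.110 is in 27.159.133.64/26


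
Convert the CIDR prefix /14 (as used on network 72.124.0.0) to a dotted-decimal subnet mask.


/14 means 14 network bits, 18 host bits
Binary: 11111111111111000000000000000000
Mask: 255.252.0.0


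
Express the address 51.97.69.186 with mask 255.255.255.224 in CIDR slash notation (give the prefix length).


Binary: 11111111.11111111.11111111.11100000
Count leading 1s
Prefix: /27


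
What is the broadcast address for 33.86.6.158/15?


Network: 33.86.0.0/15
Host bits = 17
Set all host bits to 1:
Broadcast: 33.87.255.255


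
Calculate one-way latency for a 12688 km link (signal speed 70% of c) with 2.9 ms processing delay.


Speed = 0.7 * 3e5 km/s = 210000 km/s
Propagation delay = 12688 / 210000 = 0.0604 s = 60.419 ms
Processing delay = 2.9 ms
Total one-way latency = 63.319 ms


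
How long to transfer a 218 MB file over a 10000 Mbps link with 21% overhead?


Effective throughput = 10000 * (1 - 21/100) = 7900 Mbps
File size in Mb = 218 * 8 = 1744 Mb
Time = 1744 / 7900
Time = 0.2208 seconds


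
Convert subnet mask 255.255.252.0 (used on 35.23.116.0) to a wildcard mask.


Subnet mask: 255.255.252.0
Wildcard = 255.255.255.255 - subnet mask
255 - 255 = 0
255 - 255 = 0
255 - 252 = 3
255 - 0 = 255
Wildcard: 0.0.3.255


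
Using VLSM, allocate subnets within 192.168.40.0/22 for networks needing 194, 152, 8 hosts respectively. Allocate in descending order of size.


194 hosts -> /24 (254 usable): 192.168.40.0/24
152 hosts -> /24 (254 usable): 192.168.41.0/24
8 hosts -> /28 (14 usable): 192.168.42.0/28
Allocation: 192.168.40.0/24 (194 hosts, 254 usable); 192.168.41.0/24 (152 hosts, 254 usable); 192.168.42.0/28 (8 hosts, 14 usable)


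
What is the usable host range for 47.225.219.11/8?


Network: 47.0.0.0
Broadcast: 47.255.255.255
First usable = network + 1
Last usable = broadcast - 1
Range: 47.0.0.1 to 47.255.255.254


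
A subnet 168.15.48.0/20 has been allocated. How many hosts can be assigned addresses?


Host bits = 32 - 20 = 12
Total addresses = 2^12 = 4096
Usable = total - 2 (network and broadcast)
Usable hosts: 4094


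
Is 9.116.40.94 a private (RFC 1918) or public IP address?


RFC 1918 private ranges:
  10.0.0.0/8 (10.0.0.0 - 10.255.255.255)
  172.16.0.0/12 (172.16.0.0 - 172.31.255.255)
  192.168.0.0/16 (192.168.0.0 - 192.168.255.255)
Public (not in any RFC 1918 range)


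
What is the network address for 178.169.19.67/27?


IP:   10110010.10101001.00010011.01000011
Mask: 11111111.11111111.11111111.11100000
AND operation:
Net:  10110010.10101001.00010011.01000000
Network: 178.169.19.64/27


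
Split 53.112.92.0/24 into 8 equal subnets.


New prefix = 24 + 3 = 27
Each subnet has 32 addresses
  53.112.92.0/27
  53.112.92.32/27
  53.112.92.64/27
  53.112.92.96/27
  53.112.92.128/27
  53.112.92.160/27
  53.112.92.192/27
  53.112.92.224/27
Subnets: 53.112.92.0/27, 53.112.92.32/27, 53.112.92.64/27, 53.112.92.96/27, 53.112.92.128/27, 53.112.92.160/27, 53.112.92.192/27, 53.112.92.224/27


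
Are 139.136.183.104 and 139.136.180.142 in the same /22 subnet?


Mask: 255.255.252.0
139.136.183.104 AND mask = 139.136.180.0
139.136.180.142 AND mask = 139.136.180.0
Yes, same subnet (139.136.180.0)


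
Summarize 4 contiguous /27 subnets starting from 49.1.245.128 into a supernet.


Original prefix: /27
Number of subnets: 4 = 2^2
New prefix = 27 - 2 = 25
Supernet: 49.1.245.128/25


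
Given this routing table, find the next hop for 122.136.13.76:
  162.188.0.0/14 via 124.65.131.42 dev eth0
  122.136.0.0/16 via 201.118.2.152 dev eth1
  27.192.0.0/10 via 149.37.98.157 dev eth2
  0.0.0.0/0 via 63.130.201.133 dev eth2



Longest prefix match for 122.136.13.76:
  /14 162.188.0.0: no
  /16 122.136.0.0: MATCH
  /10 27.192.0.0: no
  /0 0.0.0.0: MATCH
Selected: next-hop 201.118.2.152 via eth1 (matched /16)


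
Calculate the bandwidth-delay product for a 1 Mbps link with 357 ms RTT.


BDP = bandwidth * RTT
= 1 Mbps * 357 ms
= 1 * 1e6 * 357 / 1000 bits
= 357000 bits
= 44625 bytes
= 43.5791 KB
BDP = 357000 bits (44625 bytes)


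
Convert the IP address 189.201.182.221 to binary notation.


189 = 10111101
201 = 11001001
182 = 10110110
221 = 11011101
Binary: 10111101.11001001.10110110.11011101


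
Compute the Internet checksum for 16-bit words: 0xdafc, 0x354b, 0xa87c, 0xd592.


Sum all words (with carry folding):
+ 0xdafc = 0xdafc
+ 0x354b = 0x1048
+ 0xa87c = 0xb8c4
+ 0xd592 = 0x8e57
One's complement: ~0x8e57
Checksum = 0x71a8


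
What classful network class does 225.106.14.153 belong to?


First octet: 225
Binary: 11100001
1110xxxx -> Class D (224-239)
Class D (multicast), default mask N/A


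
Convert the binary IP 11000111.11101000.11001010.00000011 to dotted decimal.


11000111 = 199
11101000 = 232
11001010 = 202
00000011 = 3
IP: 199.232.202.3


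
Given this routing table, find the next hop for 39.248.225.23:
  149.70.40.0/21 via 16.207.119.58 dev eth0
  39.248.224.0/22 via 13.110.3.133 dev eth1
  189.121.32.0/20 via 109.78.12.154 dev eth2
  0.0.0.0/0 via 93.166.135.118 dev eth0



Longest prefix match for 39.248.225.23:
  /21 149.70.40.0: no
  /22 39.248.224.0: MATCH
  /20 189.121.32.0: no
  /0 0.0.0.0: MATCH
Selected: next-hop 13.110.3.133 via eth1 (matched /22)


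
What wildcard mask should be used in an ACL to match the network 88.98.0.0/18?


Subnet mask: 255.255.192.0
Wildcard = 255.255.255.255 - subnet mask
255 - 255 = 0
255 - 255 = 0
255 - 192 = 63
255 - 0 = 255
Wildcard: 0.0.63.255


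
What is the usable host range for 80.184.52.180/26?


Network: 80.184.52.128
Broadcast: 80.184.52.191
First usable = network + 1
Last usable = broadcast - 1
Range: 80.184.52.129 to 80.184.52.190


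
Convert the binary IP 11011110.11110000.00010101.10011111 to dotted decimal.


11011110 = 222
11110000 = 240
00010101 = 21
10011111 = 159
IP: 222.240.21.159


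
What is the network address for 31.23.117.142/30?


IP:   00011111.00010111.01110101.10001110
Mask: 11111111.11111111.11111111.11111100
AND operation:
Net:  00011111.00010111.01110101.10001100
Network: 31.23.117.140/30


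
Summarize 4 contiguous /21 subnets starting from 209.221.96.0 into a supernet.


Original prefix: /21
Number of subnets: 4 = 2^2
New prefix = 21 - 2 = 19
Supernet: 209.221.96.0/19


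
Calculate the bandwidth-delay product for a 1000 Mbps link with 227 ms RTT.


BDP = bandwidth * RTT
= 1000 Mbps * 227 ms
= 1000 * 1e6 * 227 / 1000 bits
= 227000000 bits
= 28375000 bytes
= 27709.9609 KB
BDP = 227000000 bits (28375000 bytes)


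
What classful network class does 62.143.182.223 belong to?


First octet: 62
Binary: 00111110
0xxxxxxx -> Class A (1-126)
Class A, default mask 255.0.0.0 (/8)


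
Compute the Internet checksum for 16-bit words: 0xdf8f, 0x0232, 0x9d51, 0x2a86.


Sum all words (with carry folding):
+ 0xdf8f = 0xdf8f
+ 0x0232 = 0xe1c1
+ 0x9d51 = 0x7f13
+ 0x2a86 = 0xa999
One's complement: ~0xa999
Checksum = 0x5666


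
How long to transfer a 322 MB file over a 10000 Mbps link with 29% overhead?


Effective throughput = 10000 * (1 - 29/100) = 7100 Mbps
File size in Mb = 322 * 8 = 2576 Mb
Time = 2576 / 7100
Time = 0.3628 seconds


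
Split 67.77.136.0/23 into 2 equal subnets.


New prefix = 23 + 1 = 24
Each subnet has 256 addresses
  67.77.136.0/24
  67.77.137.0/24
Subnets: 67.77.136.0/24, 67.77.137.0/24


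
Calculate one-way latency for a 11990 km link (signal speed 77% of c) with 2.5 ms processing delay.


Speed = 0.77 * 3e5 km/s = 231000 km/s
Propagation delay = 11990 / 231000 = 0.0519 s = 51.9048 ms
Processing delay = 2.5 ms
Total one-way latency = 54.4048 ms


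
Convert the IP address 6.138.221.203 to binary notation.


6 = 00000110
138 = 10001010
221 = 11011101
203 = 11001011
Binary: 00000110.10001010.11011101.11001011


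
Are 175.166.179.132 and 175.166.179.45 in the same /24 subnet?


Mask: 255.255.255.0
175.166.179.132 AND mask = 175.166.179.0
175.166.179.45 AND mask = 175.166.179.0
Yes, same subnet (175.166.179.0)


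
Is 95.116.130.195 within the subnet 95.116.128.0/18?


Subnet network: 95.116.128.0
Test IP AND mask: 95.116.128.0
Yes, 95.116.130.195 is in 95.116.128.0/18


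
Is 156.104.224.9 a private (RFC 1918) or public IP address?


RFC 1918 private ranges:
  10.0.0.0/8 (10.0.0.0 - 10.255.255.255)
  172.16.0.0/12 (172.16.0.0 - 172.31.255.255)
  192.168.0.0/16 (192.168.0.0 - 192.168.255.255)
Public (not in any RFC 1918 range)


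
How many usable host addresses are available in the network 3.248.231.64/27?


Host bits = 32 - 27 = 5
Total addresses = 2^5 = 32
Usable = total - 2 (network and broadcast)
Usable hosts: 30


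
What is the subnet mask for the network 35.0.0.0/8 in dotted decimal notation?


/8 means 8 network bits, 24 host bits
Binary: 11111111000000000000000000000000
Mask: 255.0.0.0


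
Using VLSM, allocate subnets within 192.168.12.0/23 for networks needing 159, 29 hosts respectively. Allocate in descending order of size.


159 hosts -> /24 (254 usable): 192.168.12.0/24
29 hosts -> /27 (30 usable): 192.168.13.0/27
Allocation: 192.168.12.0/24 (159 hosts, 254 usable); 192.168.13.0/27 (29 hosts, 30 usable)


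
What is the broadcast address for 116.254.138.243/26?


Network: 116.254.138.192/26
Host bits = 6
Set all host bits to 1:
Broadcast: 116.254.138.255


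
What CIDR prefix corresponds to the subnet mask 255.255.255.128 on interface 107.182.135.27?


Binary: 11111111.11111111.11111111.10000000
Count leading 1s
Prefix: /25


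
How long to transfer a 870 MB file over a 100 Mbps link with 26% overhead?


Effective throughput = 100 * (1 - 26/100) = 74 Mbps
File size in Mb = 870 * 8 = 6960 Mb
Time = 6960 / 74
Time = 94.0541 seconds


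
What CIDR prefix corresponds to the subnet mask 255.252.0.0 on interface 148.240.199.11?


Binary: 11111111.11111100.00000000.00000000
Count leading 1s
Prefix: /14


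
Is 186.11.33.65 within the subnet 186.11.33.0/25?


Subnet network: 186.11.33.0
Test IP AND mask: 186.11.33.0
Yes, 186.11.33.65 is in 186.11.33.0/25


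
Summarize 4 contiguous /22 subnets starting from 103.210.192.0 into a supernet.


Original prefix: /22
Number of subnets: 4 = 2^2
New prefix = 22 - 2 = 20
Supernet: 103.210.192.0/20


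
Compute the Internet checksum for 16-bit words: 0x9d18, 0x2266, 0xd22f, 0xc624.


Sum all words (with carry folding):
+ 0x9d18 = 0x9d18
+ 0x2266 = 0xbf7e
+ 0xd22f = 0x91ae
+ 0xc624 = 0x57d3
One's complement: ~0x57d3
Checksum = 0xa82c


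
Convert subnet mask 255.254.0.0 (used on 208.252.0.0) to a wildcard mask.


Subnet mask: 255.254.0.0
Wildcard = 255.255.255.255 - subnet mask
255 - 255 = 0
255 - 254 = 1
255 - 0 = 255
255 - 0 = 255
Wildcard: 0.1.255.255


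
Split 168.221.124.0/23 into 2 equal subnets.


New prefix = 23 + 1 = 24
Each subnet has 256 addresses
  168.221.124.0/24
  168.221.125.0/24
Subnets: 168.221.124.0/24, 168.221.125.0/24


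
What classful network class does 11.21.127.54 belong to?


First octet: 11
Binary: 00001011
0xxxxxxx -> Class A (1-126)
Class A, default mask 255.0.0.0 (/8)


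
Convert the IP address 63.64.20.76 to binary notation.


63 = 00111111
64 = 01000000
20 = 00010100
76 = 01001100
Binary: 00111111.01000000.00010100.01001100


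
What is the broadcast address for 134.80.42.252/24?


Network: 134.80.42.0/24
Host bits = 8
Set all host bits to 1:
Broadcast: 134.80.42.255


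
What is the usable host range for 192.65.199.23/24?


Network: 192.65.199.0
Broadcast: 192.65.199.255
First usable = network + 1
Last usable = broadcast - 1
Range: 192.65.199.1 to 192.65.199.254


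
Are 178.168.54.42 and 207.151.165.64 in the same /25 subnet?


Mask: 255.255.255.128
178.168.54.42 AND mask = 178.168.54.0
207.151.165.64 AND mask = 207.151.165.0
No, different subnets (178.168.54.0 vs 207.151.165.0)


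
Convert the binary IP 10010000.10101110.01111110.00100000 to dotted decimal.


10010000 = 144
10101110 = 174
01111110 = 126
00100000 = 32
IP: 144.174.126.32


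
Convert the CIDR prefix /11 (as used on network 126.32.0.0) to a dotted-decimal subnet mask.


/11 means 11 network bits, 21 host bits
Binary: 11111111111000000000000000000000
Mask: 255.224.0.0


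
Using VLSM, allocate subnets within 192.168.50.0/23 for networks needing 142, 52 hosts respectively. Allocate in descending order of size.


142 hosts -> /24 (254 usable): 192.168.50.0/24
52 hosts -> /26 (62 usable): 192.168.51.0/26
Allocation: 192.168.50.0/24 (142 hosts, 254 usable); 192.168.51.0/26 (52 hosts, 62 usable)


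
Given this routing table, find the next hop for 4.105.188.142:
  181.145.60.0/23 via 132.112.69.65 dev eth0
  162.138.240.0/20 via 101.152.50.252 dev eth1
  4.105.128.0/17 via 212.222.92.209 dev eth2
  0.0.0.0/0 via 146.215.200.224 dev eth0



Longest prefix match for 4.105.188.142:
  /23 181.145.60.0: no
  /20 162.138.240.0: no
  /17 4.105.128.0: MATCH
  /0 0.0.0.0: MATCH
Selected: next-hop 212.222.92.209 via eth2 (matched /17)


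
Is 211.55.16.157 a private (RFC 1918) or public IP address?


RFC 1918 private ranges:
  10.0.0.0/8 (10.0.0.0 - 10.255.255.255)
  172.16.0.0/12 (172.16.0.0 - 172.31.255.255)
  192.168.0.0/16 (192.168.0.0 - 192.168.255.255)
Public (not in any RFC 1918 range)


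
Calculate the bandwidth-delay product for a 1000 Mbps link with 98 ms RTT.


BDP = bandwidth * RTT
= 1000 Mbps * 98 ms
= 1000 * 1e6 * 98 / 1000 bits
= 98000000 bits
= 12250000 bytes
= 11962.8906 KB
BDP = 98000000 bits (12250000 bytes)


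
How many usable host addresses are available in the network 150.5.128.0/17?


Host bits = 32 - 17 = 15
Total addresses = 2^15 = 32768
Usable = total - 2 (network and broadcast)
Usable hosts: 32766


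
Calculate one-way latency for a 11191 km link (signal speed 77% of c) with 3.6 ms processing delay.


Speed = 0.77 * 3e5 km/s = 231000 km/s
Propagation delay = 11191 / 231000 = 0.0484 s = 48.4459 ms
Processing delay = 3.6 ms
Total one-way latency = 52.0459 ms


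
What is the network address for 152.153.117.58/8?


IP:   10011000.10011001.01110101.00111010
Mask: 11111111.00000000.00000000.00000000
AND operation:
Net:  10011000.00000000.00000000.00000000
Network: 152.0.0.0/8


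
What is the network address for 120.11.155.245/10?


IP:   01111000.00001011.10011011.11110101
Mask: 11111111.11000000.00000000.00000000
AND operation:
Net:  01111000.00000000.00000000.00000000
Network: 120.0.0.0/10


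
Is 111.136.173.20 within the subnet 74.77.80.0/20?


Subnet network: 74.77.80.0
Test IP AND mask: 111.136.160.0
No, 111.136.173.20 is not in 74.77.80.0/20


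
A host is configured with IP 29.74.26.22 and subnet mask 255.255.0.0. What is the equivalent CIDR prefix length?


Binary: 11111111.11111111.00000000.00000000
Count leading 1s
Prefix: /16


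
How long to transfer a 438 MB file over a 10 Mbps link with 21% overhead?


Effective throughput = 10 * (1 - 21/100) = 7.9 Mbps
File size in Mb = 438 * 8 = 3504 Mb
Time = 3504 / 7.9
Time = 443.5443 seconds


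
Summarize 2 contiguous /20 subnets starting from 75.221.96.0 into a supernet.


Original prefix: /20
Number of subnets: 2 = 2^1
New prefix = 20 - 1 = 19
Supernet: 75.221.96.0/19


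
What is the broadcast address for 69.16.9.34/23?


Network: 69.16.8.0/23
Host bits = 9
Set all host bits to 1:
Broadcast: 69.16.9.255
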